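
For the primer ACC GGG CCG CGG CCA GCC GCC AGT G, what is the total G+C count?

21

Base counts: T=1, A=3, G=10, C=11
Total G or C: 10 + 11 = 21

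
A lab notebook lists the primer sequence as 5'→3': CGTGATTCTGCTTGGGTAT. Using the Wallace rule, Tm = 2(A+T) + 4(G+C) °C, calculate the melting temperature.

Counting bases: A=2, T=8, G=6, C=3
A+T = 10, G+C = 9
Tm = 2×10 + 4×9 = 56°C

56°C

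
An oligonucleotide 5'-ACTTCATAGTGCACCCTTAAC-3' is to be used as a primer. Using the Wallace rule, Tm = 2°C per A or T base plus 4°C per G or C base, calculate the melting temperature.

C=7, G=2, T=6, A=6
So N_AT = 12 and N_GC = 9.
Tm = 2×12 + 4×9 = 60°C

60°C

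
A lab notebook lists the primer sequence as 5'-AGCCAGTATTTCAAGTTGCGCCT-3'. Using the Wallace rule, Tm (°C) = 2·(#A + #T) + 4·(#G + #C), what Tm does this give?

68°C

Base counts: T=7, C=6, G=5, A=5
AT pairs contribute 12, GC pairs contribute 11.
Tm = 2×12 + 4×11 = 68°C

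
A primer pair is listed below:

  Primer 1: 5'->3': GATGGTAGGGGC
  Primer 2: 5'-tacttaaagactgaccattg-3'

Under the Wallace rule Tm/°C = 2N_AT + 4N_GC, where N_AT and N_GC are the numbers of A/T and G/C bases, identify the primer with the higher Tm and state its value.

Primer 1: A+T=4, G+C=8 → Tm = 2(4)+4(8) = 40°C
Primer 2: A+T=13, G+C=7 → Tm = 2(13)+4(7) = 54°C
40°C vs 54°C → primer 2 is higher.

Primer 2, 54°C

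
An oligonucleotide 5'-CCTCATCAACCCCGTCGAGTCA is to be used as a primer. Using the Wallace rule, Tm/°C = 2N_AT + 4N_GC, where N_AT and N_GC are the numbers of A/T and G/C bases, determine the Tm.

70°C

T=4, A=5, G=3, C=10
So N_AT = 9 and N_GC = 13.
Tm = 4·13 + 2·9 = 52 + 18 = 70°C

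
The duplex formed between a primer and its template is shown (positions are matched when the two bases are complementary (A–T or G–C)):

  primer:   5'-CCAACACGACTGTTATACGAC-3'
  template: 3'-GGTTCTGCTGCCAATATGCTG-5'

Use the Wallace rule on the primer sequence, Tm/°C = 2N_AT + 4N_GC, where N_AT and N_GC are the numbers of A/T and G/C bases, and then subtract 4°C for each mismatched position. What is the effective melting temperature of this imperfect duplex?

54°C

Primer base counts: A=7, T=4, G=3, C=7 → A+T=11, G+C=10
Perfect-match Tm = 2(11) + 4(10) = 22 + 40 = 62°C
Mismatches (positions where the bases are not complementary): 2 (at positions 5, 11)
Effective Tm = 62 − 2×4 = 62 − 8 = 54°C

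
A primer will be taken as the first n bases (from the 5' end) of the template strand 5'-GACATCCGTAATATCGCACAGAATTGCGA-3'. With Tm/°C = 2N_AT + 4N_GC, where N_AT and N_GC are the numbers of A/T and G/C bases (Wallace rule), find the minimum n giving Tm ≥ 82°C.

n = 28

First 27 bases: GACATCCGTAATATCGCACAGAATTGC → Tm = 78°C (< 82°C)
First 28 bases: GACATCCGTAATATCGCACAGAATTGCG → Tm = 82°C (≥ 82°C)
Since every base adds ≥2°C, Tm only increases with n, so the threshold is first crossed at n = 28.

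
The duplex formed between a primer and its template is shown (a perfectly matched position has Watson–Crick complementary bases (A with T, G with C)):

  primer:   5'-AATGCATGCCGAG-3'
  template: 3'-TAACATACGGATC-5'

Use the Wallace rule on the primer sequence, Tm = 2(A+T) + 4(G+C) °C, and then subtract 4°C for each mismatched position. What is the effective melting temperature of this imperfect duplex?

Primer base counts: A=4, T=2, G=4, C=3 → A+T=6, G+C=7
Perfect-match Tm = 2(6) + 4(7) = 12 + 28 = 40°C
Mismatches (positions where the bases are not complementary): 3 (at positions 2, 5, 11)
Effective Tm = 40 − 3×4 = 40 − 12 = 28°C

28°C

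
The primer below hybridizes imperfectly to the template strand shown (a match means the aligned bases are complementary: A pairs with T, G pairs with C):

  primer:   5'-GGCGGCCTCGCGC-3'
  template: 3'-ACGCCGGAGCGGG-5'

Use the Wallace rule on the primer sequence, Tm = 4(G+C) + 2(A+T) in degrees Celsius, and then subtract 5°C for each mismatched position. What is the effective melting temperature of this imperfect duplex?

Primer base counts: A=0, T=1, G=6, C=6 → A+T=1, G+C=12
Perfect-match Tm = 2(1) + 4(12) = 2 + 48 = 50°C
Mismatches (positions where the bases are not complementary): 2 (at positions 1, 12)
Effective Tm = 50 − 2×5 = 50 − 10 = 40°C

40°C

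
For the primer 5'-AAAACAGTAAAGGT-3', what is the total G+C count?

Scanning the sequence gives T=2, C=1, G=3, A=8.
Total G or C: 3 + 1 = 4

4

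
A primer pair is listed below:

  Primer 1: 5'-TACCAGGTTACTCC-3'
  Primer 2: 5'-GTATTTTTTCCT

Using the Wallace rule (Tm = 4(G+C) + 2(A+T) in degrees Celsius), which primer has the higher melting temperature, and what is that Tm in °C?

Primer 1, 42°C

Primer 1: A+T=7, G+C=7 → Tm = 2(7)+4(7) = 42°C
Primer 2: A+T=9, G+C=3 → Tm = 2(9)+4(3) = 30°C
42°C vs 30°C → primer 1 is higher.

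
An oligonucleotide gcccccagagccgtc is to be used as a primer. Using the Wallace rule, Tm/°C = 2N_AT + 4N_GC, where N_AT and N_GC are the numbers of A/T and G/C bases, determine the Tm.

C=8, A=2, G=4, T=1
So N_AT = 3 and N_GC = 12.
Tm = 2×3 + 4×12 = 54°C

54°C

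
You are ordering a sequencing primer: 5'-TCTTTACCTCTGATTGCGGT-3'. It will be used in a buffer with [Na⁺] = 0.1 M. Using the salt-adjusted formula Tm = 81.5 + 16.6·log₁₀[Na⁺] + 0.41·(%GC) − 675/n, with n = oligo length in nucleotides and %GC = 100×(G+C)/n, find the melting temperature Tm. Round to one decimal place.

49.6°C

Length n = 20. Scanning the sequence gives C=5, G=4, A=2, T=9.
G+C = 9, so %GC = 9/20 × 100 = 45%
Salt term: 16.6 × (-1) = -16.6
GC term: 0.41 × 45 = 18.45; length term: −675/20 = −33.75
Tm = 81.5 + (-16.6) + 18.45 − 33.75 = 49.6 → 49.6°C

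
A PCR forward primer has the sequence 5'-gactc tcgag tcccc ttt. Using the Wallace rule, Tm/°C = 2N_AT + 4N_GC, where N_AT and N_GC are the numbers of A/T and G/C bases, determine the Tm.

56°C

Base counts: C=7, G=3, T=6, A=2
So N_AT = 8 and N_GC = 10.
Tm = 2×8 + 4×10 = 56°C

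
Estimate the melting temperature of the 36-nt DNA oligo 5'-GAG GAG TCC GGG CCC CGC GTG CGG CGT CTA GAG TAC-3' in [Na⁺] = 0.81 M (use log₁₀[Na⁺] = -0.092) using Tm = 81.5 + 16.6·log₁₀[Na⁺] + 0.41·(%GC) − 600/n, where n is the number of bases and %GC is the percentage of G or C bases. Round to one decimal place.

Length n = 36. Counting bases: C=11, A=5, T=5, G=15
G+C = 26, so %GC = 26/36 × 100 = 72.222%
Salt term: 16.6 × (-0.092) = -1.527
GC term: 0.41 × 72.222 = 29.611; length term: −600/36 = −16.667
Tm = 81.5 + (-1.527) + 29.611 − 16.667 = 92.917 → 92.9°C

92.9°C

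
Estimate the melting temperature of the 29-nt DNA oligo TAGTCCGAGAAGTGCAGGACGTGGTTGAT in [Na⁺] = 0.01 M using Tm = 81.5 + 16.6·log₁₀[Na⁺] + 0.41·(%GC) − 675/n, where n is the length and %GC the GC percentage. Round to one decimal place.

46.2°C

Length n = 29. Counting bases: G=11, C=4, A=7, T=7
G+C = 15, so %GC = 15/29 × 100 = 51.724%
Salt term: 16.6 × (-2) = -33.2
GC term: 0.41 × 51.724 = 21.207; length term: −675/29 = −23.276
Tm = 81.5 + (-33.2) + 21.207 − 23.276 = 46.231 → 46.2°C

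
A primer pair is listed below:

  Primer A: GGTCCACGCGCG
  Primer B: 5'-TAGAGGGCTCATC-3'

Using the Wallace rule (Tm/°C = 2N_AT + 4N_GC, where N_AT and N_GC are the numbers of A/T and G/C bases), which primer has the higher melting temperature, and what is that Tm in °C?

Primer A: A+T=2, G+C=10 → Tm = 2(2)+4(10) = 44°C
Primer B: A+T=6, G+C=7 → Tm = 2(6)+4(7) = 40°C
44°C vs 40°C → primer A is higher.

Primer A, 44°C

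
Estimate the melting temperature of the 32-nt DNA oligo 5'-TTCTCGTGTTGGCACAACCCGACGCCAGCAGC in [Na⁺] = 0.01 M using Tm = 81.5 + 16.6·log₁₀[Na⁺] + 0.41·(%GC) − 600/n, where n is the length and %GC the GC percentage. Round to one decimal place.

Length n = 32. Base counts: A=6, G=8, T=6, C=12
G+C = 20, so %GC = 20/32 × 100 = 62.5%
Salt term: 16.6 × (-2) = -33.2
GC term: 0.41 × 62.5 = 25.625; length term: −600/32 = −18.75
Tm = 81.5 + (-33.2) + 25.625 − 18.75 = 55.175 → 55.2°C

55.2°C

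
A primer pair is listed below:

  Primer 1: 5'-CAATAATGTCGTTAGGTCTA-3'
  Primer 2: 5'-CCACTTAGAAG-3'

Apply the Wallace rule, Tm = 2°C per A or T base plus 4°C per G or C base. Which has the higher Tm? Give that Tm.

Primer 1, 54°C

Primer 1: A+T=13, G+C=7 → Tm = 2(13)+4(7) = 54°C
Primer 2: A+T=6, G+C=5 → Tm = 2(6)+4(5) = 32°C
54°C vs 32°C → primer 1 is higher.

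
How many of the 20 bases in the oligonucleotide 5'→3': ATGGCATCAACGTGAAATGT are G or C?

8

Base counts: T=5, A=7, C=3, G=5
Total G or C: 5 + 3 = 8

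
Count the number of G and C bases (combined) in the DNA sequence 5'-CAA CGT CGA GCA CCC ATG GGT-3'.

Base counts: T=3, G=6, A=5, C=7
G+C = 6 + 7 = 13

13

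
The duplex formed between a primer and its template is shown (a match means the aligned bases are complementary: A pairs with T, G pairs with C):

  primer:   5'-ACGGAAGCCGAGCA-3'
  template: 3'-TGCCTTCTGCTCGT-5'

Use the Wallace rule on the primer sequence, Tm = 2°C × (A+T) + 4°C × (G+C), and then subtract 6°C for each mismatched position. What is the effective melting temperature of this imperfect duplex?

40°C

Primer base counts: A=5, T=0, G=5, C=4 → A+T=5, G+C=9
Perfect-match Tm = 2(5) + 4(9) = 10 + 36 = 46°C
Mismatches (positions where the bases are not complementary): 1 (at position 8)
Effective Tm = 46 − 1×6 = 46 − 6 = 40°C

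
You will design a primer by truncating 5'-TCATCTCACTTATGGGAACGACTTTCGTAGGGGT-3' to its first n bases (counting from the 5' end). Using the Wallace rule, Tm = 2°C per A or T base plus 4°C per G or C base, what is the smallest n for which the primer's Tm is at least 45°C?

First 15 bases: TCATCTCACTTATGG → Tm = 42°C (< 45°C)
First 16 bases: TCATCTCACTTATGGG → Tm = 46°C (≥ 45°C)
Each additional base adds 2°C (A/T) or 4°C (G/C), so Tm is non-decreasing in n; n = 16 is the first length to reach 45°C.

n = 16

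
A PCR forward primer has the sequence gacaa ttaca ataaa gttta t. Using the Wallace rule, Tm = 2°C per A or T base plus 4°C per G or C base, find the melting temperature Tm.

Base counts: C=2, G=2, A=10, T=7
So N_AT = 17 and N_GC = 4.
Tm = 2×17 + 4×4 = 50°C

50°C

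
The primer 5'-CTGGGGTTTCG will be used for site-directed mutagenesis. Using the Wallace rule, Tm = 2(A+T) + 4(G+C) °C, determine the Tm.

G=5, A=0, C=2, T=4
So N_AT = 4 and N_GC = 7.
Tm = 2×4 + 4×7 = 36°C

36°C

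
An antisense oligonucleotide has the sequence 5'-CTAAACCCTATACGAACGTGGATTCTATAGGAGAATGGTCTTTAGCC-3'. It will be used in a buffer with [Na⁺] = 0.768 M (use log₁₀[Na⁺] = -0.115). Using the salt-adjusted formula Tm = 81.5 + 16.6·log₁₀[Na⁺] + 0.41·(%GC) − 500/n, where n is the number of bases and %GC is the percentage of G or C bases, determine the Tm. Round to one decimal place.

Length n = 47. G=10, C=10, T=13, A=14
G+C = 20, so %GC = 20/47 × 100 = 42.553%
Salt term: 16.6 × (-0.115) = -1.909
GC term: 0.41 × 42.553 = 17.447; length term: −500/47 = −10.638
Tm = 81.5 + (-1.909) + 17.447 − 10.638 = 86.4 → 86.4°C

86.4°C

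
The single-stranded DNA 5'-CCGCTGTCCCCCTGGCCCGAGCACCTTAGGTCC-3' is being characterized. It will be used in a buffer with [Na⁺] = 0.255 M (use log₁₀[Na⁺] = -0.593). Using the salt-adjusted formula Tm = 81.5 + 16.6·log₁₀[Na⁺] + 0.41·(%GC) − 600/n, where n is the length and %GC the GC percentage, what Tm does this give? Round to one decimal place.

83.3°C

Length n = 33. T=6, G=8, A=3, C=16
G+C = 24, so %GC = 24/33 × 100 = 72.727%
Salt term: 16.6 × (-0.593) = -9.844
GC term: 0.41 × 72.727 = 29.818; length term: −600/33 = −18.182
Tm = 81.5 + (-9.844) + 29.818 − 18.182 = 83.292 → 83.3°C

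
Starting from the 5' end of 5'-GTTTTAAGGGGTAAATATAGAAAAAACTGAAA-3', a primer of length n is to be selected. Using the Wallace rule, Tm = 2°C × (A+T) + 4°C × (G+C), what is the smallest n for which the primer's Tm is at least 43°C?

n = 17

First 16 bases: GTTTTAAGGGGTAAAT → Tm = 42°C (< 43°C)
First 17 bases: GTTTTAAGGGGTAAATA → Tm = 44°C (≥ 43°C)
Since every base adds ≥2°C, Tm only increases with n, so the threshold is first crossed at n = 17.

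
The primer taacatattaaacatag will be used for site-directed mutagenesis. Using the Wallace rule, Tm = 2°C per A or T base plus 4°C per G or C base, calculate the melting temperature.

40°C

Scanning the sequence gives G=1, A=9, T=5, C=2.
AT pairs contribute 14, GC pairs contribute 3.
Tm = 2(14) + 4(3) = 28 + 12 = 40°C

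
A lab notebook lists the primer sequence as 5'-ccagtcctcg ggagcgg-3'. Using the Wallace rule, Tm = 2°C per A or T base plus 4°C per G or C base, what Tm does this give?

Scanning the sequence gives T=2, A=2, G=7, C=6.
A+T = 4, G+C = 13
Tm = 2(4) + 4(13) = 8 + 52 = 60°C

60°C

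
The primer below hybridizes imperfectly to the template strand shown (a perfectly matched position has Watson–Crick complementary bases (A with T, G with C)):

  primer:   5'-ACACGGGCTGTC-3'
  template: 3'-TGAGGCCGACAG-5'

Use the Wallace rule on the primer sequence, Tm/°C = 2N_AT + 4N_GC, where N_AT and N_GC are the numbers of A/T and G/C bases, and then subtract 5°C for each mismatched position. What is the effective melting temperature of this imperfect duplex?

30°C

Primer base counts: A=2, T=2, G=4, C=4 → A+T=4, G+C=8
Perfect-match Tm = 2(4) + 4(8) = 8 + 32 = 40°C
Mismatches (positions where the bases are not complementary): 2 (at positions 3, 5)
Effective Tm = 40 − 2×5 = 40 − 10 = 30°C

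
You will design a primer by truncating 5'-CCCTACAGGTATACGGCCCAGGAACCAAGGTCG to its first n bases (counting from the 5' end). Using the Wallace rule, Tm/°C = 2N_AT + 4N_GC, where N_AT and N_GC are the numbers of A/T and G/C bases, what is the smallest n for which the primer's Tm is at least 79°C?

n = 25

First 24 bases: CCCTACAGGTATACGGCCCAGGAA → Tm = 76°C (< 79°C)
First 25 bases: CCCTACAGGTATACGGCCCAGGAAC → Tm = 80°C (≥ 79°C)
Each additional base adds 2°C (A/T) or 4°C (G/C), so Tm is non-decreasing in n; n = 25 is the first length to reach 79°C.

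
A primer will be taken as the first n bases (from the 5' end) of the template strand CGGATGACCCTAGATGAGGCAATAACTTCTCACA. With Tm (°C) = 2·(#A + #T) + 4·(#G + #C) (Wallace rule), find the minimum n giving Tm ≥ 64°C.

n = 20

First 19 bases: CGGATGACCCTAGATGAGG → Tm = 60°C (< 64°C)
First 20 bases: CGGATGACCCTAGATGAGGC → Tm = 64°C (≥ 64°C)
Since every base adds ≥2°C, Tm only increases with n, so the threshold is first crossed at n = 20.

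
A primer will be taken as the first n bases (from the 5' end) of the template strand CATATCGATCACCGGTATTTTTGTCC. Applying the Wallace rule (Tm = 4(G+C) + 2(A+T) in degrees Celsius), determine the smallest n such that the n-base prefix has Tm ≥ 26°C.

n = 10

First 9 bases: CATATCGAT → Tm = 24°C (< 26°C)
First 10 bases: CATATCGATC → Tm = 28°C (≥ 26°C)
Since every base adds ≥2°C, Tm only increases with n, so the threshold is first crossed at n = 10.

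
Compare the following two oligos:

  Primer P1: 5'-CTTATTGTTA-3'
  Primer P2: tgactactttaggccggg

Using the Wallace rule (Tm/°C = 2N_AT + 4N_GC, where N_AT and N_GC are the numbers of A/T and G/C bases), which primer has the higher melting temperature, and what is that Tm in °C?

Primer P1: A+T=8, G+C=2 → Tm = 2(8)+4(2) = 24°C
Primer P2: A+T=8, G+C=10 → Tm = 2(8)+4(10) = 56°C
24°C vs 56°C → primer P2 is higher.

Primer P2, 56°C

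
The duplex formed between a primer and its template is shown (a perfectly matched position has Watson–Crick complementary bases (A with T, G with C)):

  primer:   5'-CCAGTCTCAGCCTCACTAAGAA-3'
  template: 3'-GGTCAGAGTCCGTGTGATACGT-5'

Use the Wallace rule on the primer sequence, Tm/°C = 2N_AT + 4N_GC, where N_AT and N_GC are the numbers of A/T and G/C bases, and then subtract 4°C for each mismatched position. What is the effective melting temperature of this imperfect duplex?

50°C

Primer base counts: A=7, T=4, G=3, C=8 → A+T=11, G+C=11
Perfect-match Tm = 2(11) + 4(11) = 22 + 44 = 66°C
Mismatches (positions where the bases are not complementary): 4 (at positions 11, 13, 19, 21)
Effective Tm = 66 − 4×4 = 66 − 16 = 50°C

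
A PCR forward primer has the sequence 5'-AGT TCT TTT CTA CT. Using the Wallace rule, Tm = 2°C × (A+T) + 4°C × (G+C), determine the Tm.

36°C

C=3, T=8, A=2, G=1
AT pairs contribute 10, GC pairs contribute 4.
Tm = 2(10) + 4(4) = 20 + 16 = 36°C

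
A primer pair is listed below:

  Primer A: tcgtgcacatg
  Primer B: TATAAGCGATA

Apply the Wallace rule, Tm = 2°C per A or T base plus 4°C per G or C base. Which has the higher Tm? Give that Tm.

Primer A, 34°C

Primer A: A+T=5, G+C=6 → Tm = 2(5)+4(6) = 34°C
Primer B: A+T=8, G+C=3 → Tm = 2(8)+4(3) = 28°C
34°C vs 28°C → primer A is higher.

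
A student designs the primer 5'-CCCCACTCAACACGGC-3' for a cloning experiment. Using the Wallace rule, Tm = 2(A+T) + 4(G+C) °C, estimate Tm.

G=2, C=9, A=4, T=1
So N_AT = 5 and N_GC = 11.
Tm = 4·11 + 2·5 = 44 + 10 = 54°C

54°C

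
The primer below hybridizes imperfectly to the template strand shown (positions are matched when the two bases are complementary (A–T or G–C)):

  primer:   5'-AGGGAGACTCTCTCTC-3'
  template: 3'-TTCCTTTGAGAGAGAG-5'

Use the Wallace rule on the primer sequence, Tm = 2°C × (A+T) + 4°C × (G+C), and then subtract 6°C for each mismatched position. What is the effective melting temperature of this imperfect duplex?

38°C

Primer base counts: A=3, T=4, G=4, C=5 → A+T=7, G+C=9
Perfect-match Tm = 2(7) + 4(9) = 14 + 36 = 50°C
Mismatches (positions where the bases are not complementary): 2 (at positions 2, 6)
Effective Tm = 50 − 2×6 = 50 − 12 = 38°C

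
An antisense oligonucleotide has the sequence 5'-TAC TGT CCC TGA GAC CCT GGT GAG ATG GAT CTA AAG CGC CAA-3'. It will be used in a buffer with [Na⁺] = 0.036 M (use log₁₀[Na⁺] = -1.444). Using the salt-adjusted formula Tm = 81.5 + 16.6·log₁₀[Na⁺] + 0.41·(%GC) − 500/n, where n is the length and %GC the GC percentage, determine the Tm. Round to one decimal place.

Length n = 42. Scanning the sequence gives A=11, C=11, T=9, G=11.
G+C = 22, so %GC = 22/42 × 100 = 52.381%
Salt term: 16.6 × (-1.444) = -23.97
GC term: 0.41 × 52.381 = 21.476; length term: −500/42 = −11.905
Tm = 81.5 + (-23.97) + 21.476 − 11.905 = 67.101 → 67.1°C

67.1°C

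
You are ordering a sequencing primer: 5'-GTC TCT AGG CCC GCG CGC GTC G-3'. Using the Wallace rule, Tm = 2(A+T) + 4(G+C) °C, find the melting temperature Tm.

Scanning the sequence gives A=1, C=9, G=8, T=4.
So N_AT = 5 and N_GC = 17.
Tm = 2×5 + 4×17 = 78°C

78°C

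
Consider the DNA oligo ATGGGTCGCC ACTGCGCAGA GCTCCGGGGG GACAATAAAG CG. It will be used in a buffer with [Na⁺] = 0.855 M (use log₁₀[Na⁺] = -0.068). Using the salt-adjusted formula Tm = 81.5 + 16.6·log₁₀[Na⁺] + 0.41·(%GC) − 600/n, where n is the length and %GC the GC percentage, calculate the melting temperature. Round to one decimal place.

92.4°C

Length n = 42. Scanning the sequence gives A=10, C=11, G=16, T=5.
G+C = 27, so %GC = 27/42 × 100 = 64.286%
Salt term: 16.6 × (-0.068) = -1.129
GC term: 0.41 × 64.286 = 26.357; length term: −600/42 = −14.286
Tm = 81.5 + (-1.129) + 26.357 − 14.286 = 92.442 → 92.4°C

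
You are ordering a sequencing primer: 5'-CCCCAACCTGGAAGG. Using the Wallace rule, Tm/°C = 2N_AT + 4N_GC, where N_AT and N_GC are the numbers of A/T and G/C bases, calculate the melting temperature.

50°C

T=1, C=6, G=4, A=4
So N_AT = 5 and N_GC = 10.
Tm = 2(5) + 4(10) = 10 + 40 = 50°C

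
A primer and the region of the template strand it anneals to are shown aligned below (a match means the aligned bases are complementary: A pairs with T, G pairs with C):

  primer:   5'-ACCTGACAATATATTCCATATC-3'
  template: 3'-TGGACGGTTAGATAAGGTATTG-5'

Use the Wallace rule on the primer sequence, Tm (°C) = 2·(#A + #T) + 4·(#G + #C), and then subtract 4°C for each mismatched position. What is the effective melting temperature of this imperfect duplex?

Primer base counts: A=8, T=7, G=1, C=6 → A+T=15, G+C=7
Perfect-match Tm = 2(15) + 4(7) = 30 + 28 = 58°C
Mismatches (positions where the bases are not complementary): 3 (at positions 6, 11, 21)
Effective Tm = 58 − 3×4 = 58 − 12 = 46°C

46°C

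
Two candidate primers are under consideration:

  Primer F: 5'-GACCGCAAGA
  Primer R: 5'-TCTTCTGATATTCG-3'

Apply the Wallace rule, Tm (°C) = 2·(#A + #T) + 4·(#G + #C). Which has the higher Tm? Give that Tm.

Primer R, 38°C

Primer F: A+T=4, G+C=6 → Tm = 2(4)+4(6) = 32°C
Primer R: A+T=9, G+C=5 → Tm = 2(9)+4(5) = 38°C
32°C vs 38°C → primer R is higher.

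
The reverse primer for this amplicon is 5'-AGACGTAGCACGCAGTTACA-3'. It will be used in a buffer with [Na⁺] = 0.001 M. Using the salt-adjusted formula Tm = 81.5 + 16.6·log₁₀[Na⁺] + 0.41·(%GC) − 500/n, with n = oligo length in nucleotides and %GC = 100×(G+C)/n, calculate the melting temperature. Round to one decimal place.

27.2°C

Length n = 20. Scanning the sequence gives G=5, A=7, C=5, T=3.
G+C = 10, so %GC = 10/20 × 100 = 50%
Salt term: 16.6 × (-3) = -49.8
GC term: 0.41 × 50 = 20.5; length term: −500/20 = −25
Tm = 81.5 + (-49.8) + 20.5 − 25 = 27.2 → 27.2°C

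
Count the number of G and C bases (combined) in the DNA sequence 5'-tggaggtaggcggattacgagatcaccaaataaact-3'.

Scanning the sequence gives G=10, C=6, A=13, T=7.
Total G or C: 10 + 6 = 16

16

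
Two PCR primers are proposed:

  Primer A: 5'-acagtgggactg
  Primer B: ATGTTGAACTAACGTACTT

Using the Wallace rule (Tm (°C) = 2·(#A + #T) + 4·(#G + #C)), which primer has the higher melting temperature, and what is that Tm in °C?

Primer B, 50°C

Primer A: A+T=5, G+C=7 → Tm = 2(5)+4(7) = 38°C
Primer B: A+T=13, G+C=6 → Tm = 2(13)+4(6) = 50°C
38°C vs 50°C → primer B is higher.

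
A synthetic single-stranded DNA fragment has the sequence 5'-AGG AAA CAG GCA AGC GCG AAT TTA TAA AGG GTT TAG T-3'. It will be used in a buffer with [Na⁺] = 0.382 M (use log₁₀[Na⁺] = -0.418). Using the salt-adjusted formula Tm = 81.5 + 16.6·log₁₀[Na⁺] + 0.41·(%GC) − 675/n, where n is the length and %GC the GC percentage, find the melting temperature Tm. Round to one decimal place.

Length n = 37. Base counts: C=4, G=11, T=8, A=14
G+C = 15, so %GC = 15/37 × 100 = 40.541%
Salt term: 16.6 × (-0.418) = -6.939
GC term: 0.41 × 40.541 = 16.622; length term: −675/37 = −18.243
Tm = 81.5 + (-6.939) + 16.622 − 18.243 = 72.94 → 72.9°C

72.9°C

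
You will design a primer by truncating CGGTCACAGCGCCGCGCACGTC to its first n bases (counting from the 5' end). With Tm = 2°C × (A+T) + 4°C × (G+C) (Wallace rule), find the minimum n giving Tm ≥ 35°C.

n = 11

First 10 bases: CGGTCACAGC → Tm = 34°C (< 35°C)
First 11 bases: CGGTCACAGCG → Tm = 38°C (≥ 35°C)
Each additional base adds 2°C (A/T) or 4°C (G/C), so Tm is non-decreasing in n; n = 11 is the first length to reach 35°C.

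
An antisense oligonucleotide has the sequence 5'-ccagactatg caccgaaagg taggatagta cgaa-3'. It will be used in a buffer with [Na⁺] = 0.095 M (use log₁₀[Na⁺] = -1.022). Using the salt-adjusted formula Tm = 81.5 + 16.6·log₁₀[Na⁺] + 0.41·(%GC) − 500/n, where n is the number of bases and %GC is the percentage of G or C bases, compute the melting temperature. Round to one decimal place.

69.1°C

Length n = 34. Base counts: A=13, C=7, T=5, G=9
G+C = 16, so %GC = 16/34 × 100 = 47.059%
Salt term: 16.6 × (-1.022) = -16.965
GC term: 0.41 × 47.059 = 19.294; length term: −500/34 = −14.706
Tm = 81.5 + (-16.965) + 19.294 − 14.706 = 69.123 → 69.1°C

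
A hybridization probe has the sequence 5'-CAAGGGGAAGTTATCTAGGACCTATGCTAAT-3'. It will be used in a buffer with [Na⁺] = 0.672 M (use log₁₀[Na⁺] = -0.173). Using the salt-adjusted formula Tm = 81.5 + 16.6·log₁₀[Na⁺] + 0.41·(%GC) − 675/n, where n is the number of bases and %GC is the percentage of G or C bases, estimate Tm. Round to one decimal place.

Length n = 31. G=8, T=8, C=5, A=10
G+C = 13, so %GC = 13/31 × 100 = 41.935%
Salt term: 16.6 × (-0.173) = -2.872
GC term: 0.41 × 41.935 = 17.193; length term: −675/31 = −21.774
Tm = 81.5 + (-2.872) + 17.193 − 21.774 = 74.047 → 74.0°C

74.0°C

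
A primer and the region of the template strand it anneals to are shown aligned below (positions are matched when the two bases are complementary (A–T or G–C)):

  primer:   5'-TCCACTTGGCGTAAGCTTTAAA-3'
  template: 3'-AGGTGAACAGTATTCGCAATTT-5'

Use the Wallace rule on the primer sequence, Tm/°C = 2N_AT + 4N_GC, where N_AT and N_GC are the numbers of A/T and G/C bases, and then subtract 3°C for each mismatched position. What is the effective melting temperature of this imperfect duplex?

53°C

Primer base counts: A=6, T=7, G=4, C=5 → A+T=13, G+C=9
Perfect-match Tm = 2(13) + 4(9) = 26 + 36 = 62°C
Mismatches (positions where the bases are not complementary): 3 (at positions 9, 11, 17)
Effective Tm = 62 − 3×3 = 62 − 9 = 53°C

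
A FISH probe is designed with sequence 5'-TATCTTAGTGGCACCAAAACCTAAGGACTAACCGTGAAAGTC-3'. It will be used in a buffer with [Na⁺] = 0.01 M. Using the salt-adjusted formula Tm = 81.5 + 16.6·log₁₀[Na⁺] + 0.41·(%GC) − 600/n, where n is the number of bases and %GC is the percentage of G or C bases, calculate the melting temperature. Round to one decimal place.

Length n = 42. Counting bases: T=9, G=8, C=10, A=15
G+C = 18, so %GC = 18/42 × 100 = 42.857%
Salt term: 16.6 × (-2) = -33.2
GC term: 0.41 × 42.857 = 17.571; length term: −600/42 = −14.286
Tm = 81.5 + (-33.2) + 17.571 − 14.286 = 51.585 → 51.6°C

51.6°C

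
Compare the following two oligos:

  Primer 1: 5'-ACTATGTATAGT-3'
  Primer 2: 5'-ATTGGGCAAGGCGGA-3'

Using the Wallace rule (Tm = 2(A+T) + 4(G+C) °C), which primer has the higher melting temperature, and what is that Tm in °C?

Primer 1: A+T=9, G+C=3 → Tm = 2(9)+4(3) = 30°C
Primer 2: A+T=6, G+C=9 → Tm = 2(6)+4(9) = 48°C
30°C vs 48°C → primer 2 is higher.

Primer 2, 48°C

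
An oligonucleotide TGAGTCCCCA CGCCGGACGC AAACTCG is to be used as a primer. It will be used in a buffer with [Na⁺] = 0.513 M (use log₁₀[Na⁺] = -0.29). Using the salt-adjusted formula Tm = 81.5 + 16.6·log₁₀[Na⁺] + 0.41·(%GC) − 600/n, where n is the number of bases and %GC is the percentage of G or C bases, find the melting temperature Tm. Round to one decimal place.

Length n = 27. A=6, G=7, C=11, T=3
G+C = 18, so %GC = 18/27 × 100 = 66.667%
Salt term: 16.6 × (-0.29) = -4.814
GC term: 0.41 × 66.667 = 27.333; length term: −600/27 = −22.222
Tm = 81.5 + (-4.814) + 27.333 − 22.222 = 81.797 → 81.8°C

81.8°C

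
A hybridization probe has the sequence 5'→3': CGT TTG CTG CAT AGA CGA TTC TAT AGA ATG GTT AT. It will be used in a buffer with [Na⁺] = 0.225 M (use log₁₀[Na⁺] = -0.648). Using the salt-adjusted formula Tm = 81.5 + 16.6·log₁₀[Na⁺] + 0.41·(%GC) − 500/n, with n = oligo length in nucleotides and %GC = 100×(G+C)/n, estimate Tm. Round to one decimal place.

Length n = 35. Counting bases: G=8, C=5, T=13, A=9
G+C = 13, so %GC = 13/35 × 100 = 37.143%
Salt term: 16.6 × (-0.648) = -10.757
GC term: 0.41 × 37.143 = 15.229; length term: −500/35 = −14.286
Tm = 81.5 + (-10.757) + 15.229 − 14.286 = 71.686 → 71.7°C

71.7°C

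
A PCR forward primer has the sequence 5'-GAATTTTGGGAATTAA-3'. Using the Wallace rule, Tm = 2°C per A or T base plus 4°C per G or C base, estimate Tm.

40°C

Counting bases: C=0, A=6, T=6, G=4
So N_AT = 12 and N_GC = 4.
Tm = 2(12) + 4(4) = 24 + 16 = 40°C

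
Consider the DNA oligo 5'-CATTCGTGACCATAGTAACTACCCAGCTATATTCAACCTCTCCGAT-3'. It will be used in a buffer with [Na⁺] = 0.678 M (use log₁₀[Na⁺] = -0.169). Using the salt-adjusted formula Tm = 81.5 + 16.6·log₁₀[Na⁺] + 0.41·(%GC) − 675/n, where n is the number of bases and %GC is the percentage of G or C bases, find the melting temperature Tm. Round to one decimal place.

Length n = 46. Counting bases: T=13, C=15, A=13, G=5
G+C = 20, so %GC = 20/46 × 100 = 43.478%
Salt term: 16.6 × (-0.169) = -2.805
GC term: 0.41 × 43.478 = 17.826; length term: −675/46 = −14.674
Tm = 81.5 + (-2.805) + 17.826 − 14.674 = 81.847 → 81.8°C

81.8°C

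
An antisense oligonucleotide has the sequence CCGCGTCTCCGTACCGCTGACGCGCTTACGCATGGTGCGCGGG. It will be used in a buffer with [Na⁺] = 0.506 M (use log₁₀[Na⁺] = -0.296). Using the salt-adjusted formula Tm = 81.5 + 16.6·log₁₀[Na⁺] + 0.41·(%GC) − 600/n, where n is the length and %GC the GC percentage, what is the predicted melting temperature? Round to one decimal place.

Length n = 43. Counting bases: C=16, T=8, G=15, A=4
G+C = 31, so %GC = 31/43 × 100 = 72.093%
Salt term: 16.6 × (-0.296) = -4.914
GC term: 0.41 × 72.093 = 29.558; length term: −600/43 = −13.953
Tm = 81.5 + (-4.914) + 29.558 − 13.953 = 92.191 → 92.2°C

92.2°C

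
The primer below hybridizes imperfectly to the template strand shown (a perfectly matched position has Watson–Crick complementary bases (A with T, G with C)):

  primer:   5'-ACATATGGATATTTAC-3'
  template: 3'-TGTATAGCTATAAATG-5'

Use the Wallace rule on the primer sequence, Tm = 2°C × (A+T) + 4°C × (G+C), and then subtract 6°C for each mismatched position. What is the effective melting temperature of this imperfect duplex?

34°C

Primer base counts: A=6, T=6, G=2, C=2 → A+T=12, G+C=4
Perfect-match Tm = 2(12) + 4(4) = 24 + 16 = 40°C
Mismatches (positions where the bases are not complementary): 1 (at position 7)
Effective Tm = 40 − 1×6 = 40 − 6 = 34°C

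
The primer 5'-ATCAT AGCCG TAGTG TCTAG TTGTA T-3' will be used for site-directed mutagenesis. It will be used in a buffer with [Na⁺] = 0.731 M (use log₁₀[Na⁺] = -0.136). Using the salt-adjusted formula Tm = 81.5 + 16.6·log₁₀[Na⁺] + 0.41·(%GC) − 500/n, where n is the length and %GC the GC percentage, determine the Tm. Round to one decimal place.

Length n = 26. Base counts: G=6, C=4, T=10, A=6
G+C = 10, so %GC = 10/26 × 100 = 38.462%
Salt term: 16.6 × (-0.136) = -2.258
GC term: 0.41 × 38.462 = 15.769; length term: −500/26 = −19.231
Tm = 81.5 + (-2.258) + 15.769 − 19.231 = 75.78 → 75.8°C

75.8°C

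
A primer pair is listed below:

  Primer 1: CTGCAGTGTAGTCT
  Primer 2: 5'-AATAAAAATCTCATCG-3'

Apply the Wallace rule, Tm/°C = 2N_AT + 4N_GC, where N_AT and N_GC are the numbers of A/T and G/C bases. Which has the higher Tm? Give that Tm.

Primer 1: A+T=7, G+C=7 → Tm = 2(7)+4(7) = 42°C
Primer 2: A+T=12, G+C=4 → Tm = 2(12)+4(4) = 40°C
42°C vs 40°C → primer 1 is higher.

Primer 1, 42°C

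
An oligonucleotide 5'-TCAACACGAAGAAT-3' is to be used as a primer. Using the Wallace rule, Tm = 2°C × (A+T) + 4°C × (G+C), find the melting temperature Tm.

38°C

Base counts: C=3, A=7, G=2, T=2
A+T = 9, G+C = 5
Tm = 2(9) + 4(5) = 18 + 20 = 38°C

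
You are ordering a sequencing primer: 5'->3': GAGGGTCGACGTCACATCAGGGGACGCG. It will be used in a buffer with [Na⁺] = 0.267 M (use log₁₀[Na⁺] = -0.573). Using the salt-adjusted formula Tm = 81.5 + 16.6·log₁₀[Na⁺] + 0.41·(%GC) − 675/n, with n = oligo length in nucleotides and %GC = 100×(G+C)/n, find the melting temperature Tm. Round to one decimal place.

Length n = 28. Scanning the sequence gives A=6, C=7, G=12, T=3.
G+C = 19, so %GC = 19/28 × 100 = 67.857%
Salt term: 16.6 × (-0.573) = -9.512
GC term: 0.41 × 67.857 = 27.821; length term: −675/28 = −24.107
Tm = 81.5 + (-9.512) + 27.821 − 24.107 = 75.702 → 75.7°C

75.7°C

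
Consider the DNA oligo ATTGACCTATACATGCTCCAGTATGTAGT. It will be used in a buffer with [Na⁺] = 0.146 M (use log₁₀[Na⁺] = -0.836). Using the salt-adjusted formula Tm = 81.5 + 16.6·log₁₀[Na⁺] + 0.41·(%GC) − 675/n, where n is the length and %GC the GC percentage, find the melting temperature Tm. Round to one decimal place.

59.9°C

Length n = 29. Counting bases: G=5, A=8, T=10, C=6
G+C = 11, so %GC = 11/29 × 100 = 37.931%
Salt term: 16.6 × (-0.836) = -13.878
GC term: 0.41 × 37.931 = 15.552; length term: −675/29 = −23.276
Tm = 81.5 + (-13.878) + 15.552 − 23.276 = 59.898 → 59.9°C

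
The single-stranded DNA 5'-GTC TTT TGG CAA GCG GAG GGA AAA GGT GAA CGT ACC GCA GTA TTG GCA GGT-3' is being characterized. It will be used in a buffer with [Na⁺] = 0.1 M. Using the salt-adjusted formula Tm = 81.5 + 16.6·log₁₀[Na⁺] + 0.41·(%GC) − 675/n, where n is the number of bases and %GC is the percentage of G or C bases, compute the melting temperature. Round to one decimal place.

Length n = 51. Scanning the sequence gives A=13, G=19, T=11, C=8.
G+C = 27, so %GC = 27/51 × 100 = 52.941%
Salt term: 16.6 × (-1) = -16.6
GC term: 0.41 × 52.941 = 21.706; length term: −675/51 = −13.235
Tm = 81.5 + (-16.6) + 21.706 − 13.235 = 73.371 → 73.4°C

73.4°C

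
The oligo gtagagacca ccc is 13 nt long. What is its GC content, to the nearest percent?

Base counts: G=3, A=4, T=1, C=5
G+C = 3 + 5 = 8 out of 13 bases
%GC = 8/13 × 100 = 61.54% ≈ 62%

62%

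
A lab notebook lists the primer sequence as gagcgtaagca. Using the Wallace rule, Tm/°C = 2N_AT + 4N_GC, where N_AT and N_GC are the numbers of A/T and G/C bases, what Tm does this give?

Counting bases: G=4, C=2, T=1, A=4
A+T = 5, G+C = 6
Tm = 2(5) + 4(6) = 10 + 24 = 34°C

34°C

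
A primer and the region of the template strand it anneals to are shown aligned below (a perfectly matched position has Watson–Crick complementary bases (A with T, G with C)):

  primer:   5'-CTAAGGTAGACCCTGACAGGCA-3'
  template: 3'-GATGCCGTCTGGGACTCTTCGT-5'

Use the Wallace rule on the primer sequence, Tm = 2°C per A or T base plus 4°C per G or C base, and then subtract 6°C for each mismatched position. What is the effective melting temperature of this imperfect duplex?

44°C

Primer base counts: A=7, T=3, G=6, C=6 → A+T=10, G+C=12
Perfect-match Tm = 2(10) + 4(12) = 20 + 48 = 68°C
Mismatches (positions where the bases are not complementary): 4 (at positions 4, 7, 17, 19)
Effective Tm = 68 − 4×6 = 68 − 24 = 44°C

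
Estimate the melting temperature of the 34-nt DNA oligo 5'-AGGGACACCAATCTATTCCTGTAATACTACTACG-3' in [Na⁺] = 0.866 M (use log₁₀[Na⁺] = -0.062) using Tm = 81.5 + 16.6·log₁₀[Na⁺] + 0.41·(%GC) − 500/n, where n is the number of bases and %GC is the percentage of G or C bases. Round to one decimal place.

82.6°C

Length n = 34. A=11, G=5, T=9, C=9
G+C = 14, so %GC = 14/34 × 100 = 41.176%
Salt term: 16.6 × (-0.062) = -1.029
GC term: 0.41 × 41.176 = 16.882; length term: −500/34 = −14.706
Tm = 81.5 + (-1.029) + 16.882 − 14.706 = 82.647 → 82.6°C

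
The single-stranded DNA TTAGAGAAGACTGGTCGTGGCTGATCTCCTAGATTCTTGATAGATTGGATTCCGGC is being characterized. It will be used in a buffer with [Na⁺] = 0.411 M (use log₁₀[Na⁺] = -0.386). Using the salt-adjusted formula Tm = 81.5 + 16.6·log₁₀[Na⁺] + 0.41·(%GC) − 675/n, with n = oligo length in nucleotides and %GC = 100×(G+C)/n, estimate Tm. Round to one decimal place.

Length n = 56. Counting bases: A=12, T=18, G=16, C=10
G+C = 26, so %GC = 26/56 × 100 = 46.429%
Salt term: 16.6 × (-0.386) = -6.408
GC term: 0.41 × 46.429 = 19.036; length term: −675/56 = −12.054
Tm = 81.5 + (-6.408) + 19.036 − 12.054 = 82.074 → 82.1°C

82.1°C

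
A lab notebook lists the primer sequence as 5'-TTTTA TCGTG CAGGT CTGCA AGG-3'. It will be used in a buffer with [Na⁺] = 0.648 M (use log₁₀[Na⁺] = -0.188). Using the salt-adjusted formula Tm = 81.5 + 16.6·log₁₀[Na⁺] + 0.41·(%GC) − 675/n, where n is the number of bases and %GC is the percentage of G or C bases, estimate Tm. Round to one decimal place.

68.6°C

Length n = 23. A=4, C=4, T=8, G=7
G+C = 11, so %GC = 11/23 × 100 = 47.826%
Salt term: 16.6 × (-0.188) = -3.121
GC term: 0.41 × 47.826 = 19.609; length term: −675/23 = −29.348
Tm = 81.5 + (-3.121) + 19.609 − 29.348 = 68.64 → 68.6°C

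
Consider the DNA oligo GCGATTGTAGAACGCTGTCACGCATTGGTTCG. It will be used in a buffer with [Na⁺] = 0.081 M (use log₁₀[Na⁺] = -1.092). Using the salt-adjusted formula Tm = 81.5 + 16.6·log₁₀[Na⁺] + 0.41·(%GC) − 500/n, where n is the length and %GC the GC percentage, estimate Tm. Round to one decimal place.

Length n = 32. Counting bases: G=10, T=9, A=6, C=7
G+C = 17, so %GC = 17/32 × 100 = 53.125%
Salt term: 16.6 × (-1.092) = -18.127
GC term: 0.41 × 53.125 = 21.781; length term: −500/32 = −15.625
Tm = 81.5 + (-18.127) + 21.781 − 15.625 = 69.529 → 69.5°C

69.5°C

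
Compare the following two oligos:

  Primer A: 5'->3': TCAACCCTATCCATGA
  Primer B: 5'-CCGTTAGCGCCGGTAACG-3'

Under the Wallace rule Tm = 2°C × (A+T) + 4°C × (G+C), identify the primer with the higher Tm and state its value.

Primer B, 60°C

Primer A: A+T=9, G+C=7 → Tm = 2(9)+4(7) = 46°C
Primer B: A+T=6, G+C=12 → Tm = 2(6)+4(12) = 60°C
46°C vs 60°C → primer B is higher.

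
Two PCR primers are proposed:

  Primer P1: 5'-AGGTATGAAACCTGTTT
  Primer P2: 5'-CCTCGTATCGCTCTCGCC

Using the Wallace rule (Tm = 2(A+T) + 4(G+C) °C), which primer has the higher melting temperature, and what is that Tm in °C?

Primer P1: A+T=11, G+C=6 → Tm = 2(11)+4(6) = 46°C
Primer P2: A+T=6, G+C=12 → Tm = 2(6)+4(12) = 60°C
46°C vs 60°C → primer P2 is higher.

Primer P2, 60°C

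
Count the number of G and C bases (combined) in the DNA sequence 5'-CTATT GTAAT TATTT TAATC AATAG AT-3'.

Scanning the sequence gives T=13, G=2, C=2, A=10.
Total G or C: 2 + 2 = 4

4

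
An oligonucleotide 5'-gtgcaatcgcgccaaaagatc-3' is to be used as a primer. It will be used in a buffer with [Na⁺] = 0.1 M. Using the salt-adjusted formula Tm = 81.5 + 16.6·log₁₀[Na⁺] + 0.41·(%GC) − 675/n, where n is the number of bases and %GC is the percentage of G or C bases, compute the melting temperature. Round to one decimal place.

Length n = 21. C=6, A=7, G=5, T=3
G+C = 11, so %GC = 11/21 × 100 = 52.381%
Salt term: 16.6 × (-1) = -16.6
GC term: 0.41 × 52.381 = 21.476; length term: −675/21 = −32.143
Tm = 81.5 + (-16.6) + 21.476 − 32.143 = 54.233 → 54.2°C

54.2°C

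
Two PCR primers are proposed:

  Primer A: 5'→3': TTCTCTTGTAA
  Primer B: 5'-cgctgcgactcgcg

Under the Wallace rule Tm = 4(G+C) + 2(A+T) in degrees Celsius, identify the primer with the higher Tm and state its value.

Primer B, 50°C

Primer A: A+T=8, G+C=3 → Tm = 2(8)+4(3) = 28°C
Primer B: A+T=3, G+C=11 → Tm = 2(3)+4(11) = 50°C
28°C vs 50°C → primer B is higher.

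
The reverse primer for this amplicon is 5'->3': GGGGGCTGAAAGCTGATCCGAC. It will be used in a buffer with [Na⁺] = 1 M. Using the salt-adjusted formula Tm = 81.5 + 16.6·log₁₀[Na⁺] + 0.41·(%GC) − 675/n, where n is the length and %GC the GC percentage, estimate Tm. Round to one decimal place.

Length n = 22. Base counts: G=9, A=5, C=5, T=3
G+C = 14, so %GC = 14/22 × 100 = 63.636%
Salt term: 16.6 × (0) = 0
GC term: 0.41 × 63.636 = 26.091; length term: −675/22 = −30.682
Tm = 81.5 + (0) + 26.091 − 30.682 = 76.909 → 76.9°C

76.9°C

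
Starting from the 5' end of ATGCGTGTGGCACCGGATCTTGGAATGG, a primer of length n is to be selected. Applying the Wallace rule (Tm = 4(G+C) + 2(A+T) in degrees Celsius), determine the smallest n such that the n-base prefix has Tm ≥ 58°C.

First 17 bases: ATGCGTGTGGCACCGGA → Tm = 56°C (< 58°C)
First 18 bases: ATGCGTGTGGCACCGGAT → Tm = 58°C (≥ 58°C)
Each additional base adds 2°C (A/T) or 4°C (G/C), so Tm is non-decreasing in n; n = 18 is the first length to reach 58°C.

n = 18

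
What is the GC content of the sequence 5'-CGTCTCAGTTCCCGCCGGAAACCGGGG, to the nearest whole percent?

Counting bases: T=4, G=9, A=4, C=10
G+C = 9 + 10 = 19 out of 27 bases
%GC = 19/27 × 100 = 70.37% ≈ 70%

70%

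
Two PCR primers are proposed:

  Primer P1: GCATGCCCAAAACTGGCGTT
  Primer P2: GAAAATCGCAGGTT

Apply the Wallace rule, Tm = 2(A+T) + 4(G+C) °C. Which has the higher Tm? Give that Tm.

Primer P1: A+T=9, G+C=11 → Tm = 2(9)+4(11) = 62°C
Primer P2: A+T=8, G+C=6 → Tm = 2(8)+4(6) = 40°C
62°C vs 40°C → primer P1 is higher.

Primer P1, 62°C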